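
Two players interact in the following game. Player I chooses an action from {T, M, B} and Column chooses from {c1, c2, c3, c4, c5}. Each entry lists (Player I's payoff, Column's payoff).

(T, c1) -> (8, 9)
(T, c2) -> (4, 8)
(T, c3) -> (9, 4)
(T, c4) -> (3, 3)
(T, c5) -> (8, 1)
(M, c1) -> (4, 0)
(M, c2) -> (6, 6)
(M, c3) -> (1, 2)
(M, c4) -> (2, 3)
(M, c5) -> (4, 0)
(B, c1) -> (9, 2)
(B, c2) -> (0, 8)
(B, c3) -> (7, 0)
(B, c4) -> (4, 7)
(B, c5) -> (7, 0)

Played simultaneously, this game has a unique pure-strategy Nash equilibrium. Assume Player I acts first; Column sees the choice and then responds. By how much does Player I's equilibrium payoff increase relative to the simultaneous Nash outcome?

2

Work backward from Column's decision.
- T → Column plays c1 (best of 9, 8, 4, 3, 1); Player I gets 8.
- M → Column plays c2 (best of 0, 6, 2, 3, 0); Player I gets 6.
- B → Column plays c2 (best of 2, 8, 0, 7, 0); Player I gets 0.
Maximizing over 8, 6, 0, Player I chooses T. Subgame-perfect outcome: (T, c1) with payoffs (8, 9).
Under simultaneous play:
Player I's best replies: c1→B; c2→M; c3→T; c4→B; c5→T.
Column's best replies: T→c1; M→c2; B→c2.
Only (M, c2) has each player best-responding; Nash payoffs (6, 6).
Player I's commitment gain: 8 − 6 = 2.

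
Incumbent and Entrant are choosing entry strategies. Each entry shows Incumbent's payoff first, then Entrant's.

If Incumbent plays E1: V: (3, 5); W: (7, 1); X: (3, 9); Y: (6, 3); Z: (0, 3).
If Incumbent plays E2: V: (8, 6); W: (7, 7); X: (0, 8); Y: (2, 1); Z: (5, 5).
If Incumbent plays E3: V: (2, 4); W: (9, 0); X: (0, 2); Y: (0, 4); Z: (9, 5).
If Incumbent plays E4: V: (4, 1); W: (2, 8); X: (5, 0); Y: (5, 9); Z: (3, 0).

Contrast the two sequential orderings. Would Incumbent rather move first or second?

first

If Incumbent leads: Entrant's best replies are E1→X, E2→X, E3→Z, E4→Y; Incumbent's induced payoffs 3, 0, 9, 5; outcome (E3, Z), payoffs (9, 5).
If Entrant leads: Incumbent's best replies are V→E2, W→E3, X→E4, Y→E1, Z→E3; Entrant's induced payoffs 6, 0, 0, 3, 5; outcome (E2, V), payoffs (8, 6).
Incumbent gets 9 moving first and 8 moving second, so Incumbent prefers to move first.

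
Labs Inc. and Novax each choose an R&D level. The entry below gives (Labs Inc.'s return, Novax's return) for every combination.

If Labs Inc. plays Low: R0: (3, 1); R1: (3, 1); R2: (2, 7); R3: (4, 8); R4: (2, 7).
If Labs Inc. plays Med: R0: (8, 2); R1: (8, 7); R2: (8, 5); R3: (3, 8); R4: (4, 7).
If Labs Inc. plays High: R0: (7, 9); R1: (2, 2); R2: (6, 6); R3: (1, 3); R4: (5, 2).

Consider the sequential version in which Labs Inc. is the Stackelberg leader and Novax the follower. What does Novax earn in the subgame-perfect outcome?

9

Novax best-responds to each possible Labs Inc. move:
- Low → Novax plays R3 (best of 1, 1, 7, 8, 7); Labs Inc. gets 4.
- Med → Novax plays R3 (best of 2, 7, 5, 8, 7); Labs Inc. gets 3.
- High → Novax plays R0 (best of 9, 2, 6, 3, 2); Labs Inc. gets 7.
Among 4, 3, 7, the best is 7 at High. Subgame-perfect outcome: (High, R0) with payoffs (7, 9).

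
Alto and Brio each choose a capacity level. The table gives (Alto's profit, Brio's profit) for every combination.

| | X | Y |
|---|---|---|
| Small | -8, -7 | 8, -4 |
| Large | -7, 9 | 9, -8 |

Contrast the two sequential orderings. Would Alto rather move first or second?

first

If Alto leads: Brio's best replies are Small→Y, Large→X; Alto's induced payoffs 8, -7; outcome (Small, Y), payoffs (8, -4).
If Brio leads: Alto's best replies are X→Large, Y→Large; Brio's induced payoffs 9, -8; outcome (Large, X), payoffs (-7, 9).
Alto gets 8 moving first and -7 moving second, so Alto prefers to move first.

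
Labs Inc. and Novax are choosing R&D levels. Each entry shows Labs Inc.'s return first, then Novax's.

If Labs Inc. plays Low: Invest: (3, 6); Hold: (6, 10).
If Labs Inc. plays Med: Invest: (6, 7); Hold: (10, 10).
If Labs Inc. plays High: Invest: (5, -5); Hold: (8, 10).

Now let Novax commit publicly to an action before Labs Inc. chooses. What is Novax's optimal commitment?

Hold

Backward induction with Novax moving first.
- Invest: Labs Inc. compares 3, 6, 5 and picks Med; Novax would get 7.
- Hold: Labs Inc. compares 6, 10, 8 and picks Med; Novax would get 10.
Among 7, 10, the best is 10 at Hold. Subgame-perfect outcome: (Med, Hold) with payoffs (10, 10).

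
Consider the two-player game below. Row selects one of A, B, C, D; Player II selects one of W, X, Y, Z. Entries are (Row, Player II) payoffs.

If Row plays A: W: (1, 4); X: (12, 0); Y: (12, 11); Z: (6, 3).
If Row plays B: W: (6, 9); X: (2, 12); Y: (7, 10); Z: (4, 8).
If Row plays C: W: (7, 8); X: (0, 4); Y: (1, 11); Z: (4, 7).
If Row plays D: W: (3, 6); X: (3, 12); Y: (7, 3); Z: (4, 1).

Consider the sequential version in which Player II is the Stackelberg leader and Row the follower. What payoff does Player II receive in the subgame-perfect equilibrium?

11

Work backward from Row's decision.
- W: BR = C, leader payoff 8.
- X: BR = A, leader payoff 0.
- Y: BR = A, leader payoff 11.
- Z: BR = A, leader payoff 3.
Maximizing over 8, 0, 11, 3, Player II chooses Y. Subgame-perfect outcome: (A, Y) with payoffs (12, 11).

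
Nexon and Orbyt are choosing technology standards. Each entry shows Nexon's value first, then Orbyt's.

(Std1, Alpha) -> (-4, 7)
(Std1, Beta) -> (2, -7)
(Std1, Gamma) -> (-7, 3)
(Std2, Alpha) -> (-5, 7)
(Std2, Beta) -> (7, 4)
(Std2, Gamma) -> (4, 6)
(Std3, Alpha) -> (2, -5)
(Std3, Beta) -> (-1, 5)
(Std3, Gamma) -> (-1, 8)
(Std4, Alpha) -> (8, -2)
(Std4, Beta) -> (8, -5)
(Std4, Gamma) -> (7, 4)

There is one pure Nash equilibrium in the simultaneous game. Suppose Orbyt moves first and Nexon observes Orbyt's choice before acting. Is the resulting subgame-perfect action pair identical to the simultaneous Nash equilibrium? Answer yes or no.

Work backward from Nexon's decision.
- Alpha → Nexon plays Std4 (best of -4, -5, 2, 8); Orbyt gets -2.
- Beta → Nexon plays Std4 (best of 2, 7, -1, 8); Orbyt gets -5.
- Gamma → Nexon plays Std4 (best of -7, 4, -1, 7); Orbyt gets 4.
Orbyt's induced payoffs are -2, -5, 4, so Orbyt commits to Gamma. Subgame-perfect outcome: (Std4, Gamma) with payoffs (7, 4).
For the simultaneous game, intersect best replies.
Nexon's best replies: Alpha→Std4; Beta→Std4; Gamma→Std4.
Orbyt's best replies: Std1→Alpha; Std2→Alpha; Std3→Gamma; Std4→Gamma.
Only (Std4, Gamma) has each player best-responding; Nash payoffs (7, 4).
Sequential outcome (Std4, Gamma) coincides with the Nash profile (Std4, Gamma).

yes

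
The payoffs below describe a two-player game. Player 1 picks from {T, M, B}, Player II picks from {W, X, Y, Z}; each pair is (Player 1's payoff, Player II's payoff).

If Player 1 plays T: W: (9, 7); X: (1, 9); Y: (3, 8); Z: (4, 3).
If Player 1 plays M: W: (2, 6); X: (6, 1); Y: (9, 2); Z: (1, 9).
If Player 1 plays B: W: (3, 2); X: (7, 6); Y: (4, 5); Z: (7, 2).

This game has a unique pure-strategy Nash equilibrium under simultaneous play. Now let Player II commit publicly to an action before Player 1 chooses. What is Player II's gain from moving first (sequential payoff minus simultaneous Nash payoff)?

1

Solve by backward induction (Player II leads).
- W: BR = T, leader payoff 7.
- X: BR = B, leader payoff 6.
- Y: BR = M, leader payoff 2.
- Z: BR = B, leader payoff 2.
Maximizing over 7, 6, 2, 2, Player II chooses W. Subgame-perfect outcome: (T, W) with payoffs (9, 7).
Now find the simultaneous Nash equilibrium.
Player 1's best replies: W→T; X→B; Y→M; Z→B.
Player II's best replies: T→X; M→Z; B→X.
The unique mutual best reply is (B, X), giving (7, 6).
Player II's commitment gain: 7 − 6 = 1.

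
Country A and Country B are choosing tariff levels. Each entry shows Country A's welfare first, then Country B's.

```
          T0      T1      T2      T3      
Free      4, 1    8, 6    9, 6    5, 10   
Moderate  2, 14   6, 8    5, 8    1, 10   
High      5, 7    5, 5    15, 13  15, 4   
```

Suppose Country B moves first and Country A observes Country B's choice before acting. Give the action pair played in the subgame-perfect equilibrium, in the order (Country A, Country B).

(High, T2)

Country A best-responds to each possible Country B move:
- T0: BR = High, leader payoff 7.
- T1: BR = Free, leader payoff 6.
- T2: BR = High, leader payoff 13.
- T3: BR = High, leader payoff 4.
Country B's induced payoffs are 7, 6, 13, 4, so Country B commits to T2. Subgame-perfect outcome: (High, T2) with payoffs (15, 13).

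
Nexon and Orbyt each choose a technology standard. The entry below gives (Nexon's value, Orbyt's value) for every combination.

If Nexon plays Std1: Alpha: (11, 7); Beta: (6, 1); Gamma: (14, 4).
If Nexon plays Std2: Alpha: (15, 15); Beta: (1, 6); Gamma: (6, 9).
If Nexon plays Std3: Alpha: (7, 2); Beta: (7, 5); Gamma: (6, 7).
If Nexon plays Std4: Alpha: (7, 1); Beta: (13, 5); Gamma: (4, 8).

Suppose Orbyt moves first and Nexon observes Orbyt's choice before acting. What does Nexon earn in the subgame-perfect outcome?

15

Nexon best-responds to each possible Orbyt move:
- Alpha: Nexon compares 11, 15, 7, 7 and picks Std2; Orbyt would get 15.
- Beta: Nexon compares 6, 1, 7, 13 and picks Std4; Orbyt would get 5.
- Gamma: Nexon compares 14, 6, 6, 4 and picks Std1; Orbyt would get 4.
Among 15, 5, 4, the best is 15 at Alpha. Subgame-perfect outcome: (Std2, Alpha) with payoffs (15, 15).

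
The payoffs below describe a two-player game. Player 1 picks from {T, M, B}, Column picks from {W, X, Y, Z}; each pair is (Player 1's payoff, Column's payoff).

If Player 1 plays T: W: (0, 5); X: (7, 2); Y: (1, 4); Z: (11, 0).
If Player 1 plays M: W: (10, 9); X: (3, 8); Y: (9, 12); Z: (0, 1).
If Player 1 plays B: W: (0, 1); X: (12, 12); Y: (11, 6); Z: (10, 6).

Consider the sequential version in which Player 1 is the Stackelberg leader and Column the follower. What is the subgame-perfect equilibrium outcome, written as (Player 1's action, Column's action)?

(B, X)

Solve by backward induction (Player 1 leads).
- T → Column plays W (best of 5, 2, 4, 0); Player 1 gets 0.
- M → Column plays Y (best of 9, 8, 12, 1); Player 1 gets 9.
- B → Column plays X (best of 1, 12, 6, 6); Player 1 gets 12.
Maximizing over 0, 9, 12, Player 1 chooses B. Subgame-perfect outcome: (B, X) with payoffs (12, 12).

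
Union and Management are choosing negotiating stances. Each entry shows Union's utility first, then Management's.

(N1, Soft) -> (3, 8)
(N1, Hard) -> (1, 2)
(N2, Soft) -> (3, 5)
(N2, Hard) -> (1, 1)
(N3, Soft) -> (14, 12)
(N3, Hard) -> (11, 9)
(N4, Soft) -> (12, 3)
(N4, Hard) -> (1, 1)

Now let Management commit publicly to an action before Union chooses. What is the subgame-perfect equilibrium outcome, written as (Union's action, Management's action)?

Union best-responds to each possible Management move:
- Soft: Union compares 3, 3, 14, 12 and picks N3; Management would get 12.
- Hard: Union compares 1, 1, 11, 1 and picks N3; Management would get 9.
Management's induced payoffs are 12, 9, so Management commits to Soft. Subgame-perfect outcome: (N3, Soft) with payoffs (14, 12).

(N3, Soft)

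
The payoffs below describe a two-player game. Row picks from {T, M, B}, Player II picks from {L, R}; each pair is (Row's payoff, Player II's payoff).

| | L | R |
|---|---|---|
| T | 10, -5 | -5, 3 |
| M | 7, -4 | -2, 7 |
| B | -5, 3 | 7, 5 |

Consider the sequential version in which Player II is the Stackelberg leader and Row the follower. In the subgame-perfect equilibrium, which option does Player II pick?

R

Row best-responds to each possible Player II move:
- L → Row plays T (best of 10, 7, -5); Player II gets -5.
- R → Row plays B (best of -5, -2, 7); Player II gets 5.
Among -5, 5, the best is 5 at R. Subgame-perfect outcome: (B, R) with payoffs (7, 5).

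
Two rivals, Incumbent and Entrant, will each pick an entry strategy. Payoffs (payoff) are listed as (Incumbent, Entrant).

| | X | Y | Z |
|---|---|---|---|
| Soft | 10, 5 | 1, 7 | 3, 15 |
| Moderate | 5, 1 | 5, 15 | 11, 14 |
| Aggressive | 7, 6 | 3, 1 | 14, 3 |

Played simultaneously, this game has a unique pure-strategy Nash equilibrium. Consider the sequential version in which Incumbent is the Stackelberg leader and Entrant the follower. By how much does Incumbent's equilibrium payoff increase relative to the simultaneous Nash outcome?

Work backward from Entrant's decision.
- Soft → Entrant plays Z (best of 5, 7, 15); Incumbent gets 3.
- Moderate → Entrant plays Y (best of 1, 15, 14); Incumbent gets 5.
- Aggressive → Entrant plays X (best of 6, 1, 3); Incumbent gets 7.
Among 3, 5, 7, the best is 7 at Aggressive. Subgame-perfect outcome: (Aggressive, X) with payoffs (7, 6).
Under simultaneous play:
Incumbent's best replies: X→Soft; Y→Moderate; Z→Aggressive.
Entrant's best replies: Soft→Z; Moderate→Y; Aggressive→X.
The unique mutual best reply is (Moderate, Y), giving (5, 15).
Incumbent's commitment gain: 7 − 5 = 2.

2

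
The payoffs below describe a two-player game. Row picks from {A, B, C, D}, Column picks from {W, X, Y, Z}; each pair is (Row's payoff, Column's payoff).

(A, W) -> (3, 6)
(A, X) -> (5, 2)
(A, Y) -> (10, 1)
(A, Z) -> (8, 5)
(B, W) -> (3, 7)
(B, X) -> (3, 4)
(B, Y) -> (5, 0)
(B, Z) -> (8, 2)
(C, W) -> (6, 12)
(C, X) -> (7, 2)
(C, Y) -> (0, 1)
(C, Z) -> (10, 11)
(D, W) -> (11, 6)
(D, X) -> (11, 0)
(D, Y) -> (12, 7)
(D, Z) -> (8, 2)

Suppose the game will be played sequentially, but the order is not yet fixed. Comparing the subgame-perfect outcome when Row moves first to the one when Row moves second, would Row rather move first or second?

If Row leads: Column's best replies are A→W, B→W, C→W, D→Y; Row's induced payoffs 3, 3, 6, 12; outcome (D, Y), payoffs (12, 7).
If Column leads: Row's best replies are W→D, X→D, Y→D, Z→C; Column's induced payoffs 6, 0, 7, 11; outcome (C, Z), payoffs (10, 11).
Row gets 12 moving first and 10 moving second, so Row prefers to move first.

first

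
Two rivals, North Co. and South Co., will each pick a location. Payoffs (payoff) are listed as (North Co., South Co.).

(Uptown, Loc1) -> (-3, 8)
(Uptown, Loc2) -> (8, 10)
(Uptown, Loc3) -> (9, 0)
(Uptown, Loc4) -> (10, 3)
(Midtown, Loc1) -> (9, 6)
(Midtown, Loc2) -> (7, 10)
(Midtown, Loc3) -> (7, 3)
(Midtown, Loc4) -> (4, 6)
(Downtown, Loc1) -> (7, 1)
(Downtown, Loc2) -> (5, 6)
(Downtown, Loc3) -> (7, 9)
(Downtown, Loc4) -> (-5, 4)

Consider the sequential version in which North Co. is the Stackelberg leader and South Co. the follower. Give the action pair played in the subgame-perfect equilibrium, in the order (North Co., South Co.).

(Uptown, Loc2)

Work backward from South Co.'s decision.
- Uptown → South Co. plays Loc2 (best of 8, 10, 0, 3); North Co. gets 8.
- Midtown → South Co. plays Loc2 (best of 6, 10, 3, 6); North Co. gets 7.
- Downtown → South Co. plays Loc3 (best of 1, 6, 9, 4); North Co. gets 7.
Maximizing over 8, 7, 7, North Co. chooses Uptown. Subgame-perfect outcome: (Uptown, Loc2) with payoffs (8, 10).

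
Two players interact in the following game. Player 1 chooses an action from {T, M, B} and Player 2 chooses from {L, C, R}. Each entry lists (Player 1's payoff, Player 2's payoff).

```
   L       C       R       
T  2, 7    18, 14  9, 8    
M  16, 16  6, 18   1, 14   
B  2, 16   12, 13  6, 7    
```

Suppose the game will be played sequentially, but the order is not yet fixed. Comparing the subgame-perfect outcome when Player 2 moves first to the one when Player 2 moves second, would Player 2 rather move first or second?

If Player 1 leads: Player 2's best replies are T→C, M→C, B→L; Player 1's induced payoffs 18, 6, 2; outcome (T, C), payoffs (18, 14).
If Player 2 leads: Player 1's best replies are L→M, C→T, R→T; Player 2's induced payoffs 16, 14, 8; outcome (M, L), payoffs (16, 16).
Player 2 gets 16 moving first and 14 moving second, so Player 2 prefers to move first.

first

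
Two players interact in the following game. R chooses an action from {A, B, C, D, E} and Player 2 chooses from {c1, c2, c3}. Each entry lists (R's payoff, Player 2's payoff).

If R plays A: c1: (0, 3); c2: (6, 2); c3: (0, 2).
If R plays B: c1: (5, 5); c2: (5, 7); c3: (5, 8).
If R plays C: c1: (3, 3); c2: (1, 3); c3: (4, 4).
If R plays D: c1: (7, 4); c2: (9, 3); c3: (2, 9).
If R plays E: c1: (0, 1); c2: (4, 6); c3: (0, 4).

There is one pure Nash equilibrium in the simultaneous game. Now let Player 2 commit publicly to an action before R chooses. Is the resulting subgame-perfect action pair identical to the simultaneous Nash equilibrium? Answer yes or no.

yes

R best-responds to each possible Player 2 move:
- c1 → R plays D (best of 0, 5, 3, 7, 0); Player 2 gets 4.
- c2 → R plays D (best of 6, 5, 1, 9, 4); Player 2 gets 3.
- c3 → R plays B (best of 0, 5, 4, 2, 0); Player 2 gets 8.
Maximizing over 4, 3, 8, Player 2 chooses c3. Subgame-perfect outcome: (B, c3) with payoffs (5, 8).
Now find the simultaneous Nash equilibrium.
R's best replies: c1→D; c2→D; c3→B.
Player 2's best replies: A→c1; B→c3; C→c3; D→c3; E→c2.
The unique mutual best reply is (B, c3), giving (5, 8).
Sequential outcome (B, c3) coincides with the Nash profile (B, c3).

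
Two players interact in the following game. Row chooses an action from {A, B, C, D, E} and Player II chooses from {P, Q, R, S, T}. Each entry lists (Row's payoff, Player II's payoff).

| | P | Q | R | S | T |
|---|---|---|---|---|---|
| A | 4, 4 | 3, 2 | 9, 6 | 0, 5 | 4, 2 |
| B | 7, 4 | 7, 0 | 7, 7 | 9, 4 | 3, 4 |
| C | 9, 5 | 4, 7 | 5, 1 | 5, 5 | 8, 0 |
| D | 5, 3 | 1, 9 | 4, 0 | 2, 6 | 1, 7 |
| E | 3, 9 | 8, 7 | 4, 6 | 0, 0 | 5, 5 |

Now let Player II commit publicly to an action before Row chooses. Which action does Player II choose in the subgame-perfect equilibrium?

Q

Backward induction with Player II moving first.
- P → Row plays C (best of 4, 7, 9, 5, 3); Player II gets 5.
- Q → Row plays E (best of 3, 7, 4, 1, 8); Player II gets 7.
- R → Row plays A (best of 9, 7, 5, 4, 4); Player II gets 6.
- S → Row plays B (best of 0, 9, 5, 2, 0); Player II gets 4.
- T → Row plays C (best of 4, 3, 8, 1, 5); Player II gets 0.
Maximizing over 5, 7, 6, 4, 0, Player II chooses Q. Subgame-perfect outcome: (E, Q) with payoffs (8, 7).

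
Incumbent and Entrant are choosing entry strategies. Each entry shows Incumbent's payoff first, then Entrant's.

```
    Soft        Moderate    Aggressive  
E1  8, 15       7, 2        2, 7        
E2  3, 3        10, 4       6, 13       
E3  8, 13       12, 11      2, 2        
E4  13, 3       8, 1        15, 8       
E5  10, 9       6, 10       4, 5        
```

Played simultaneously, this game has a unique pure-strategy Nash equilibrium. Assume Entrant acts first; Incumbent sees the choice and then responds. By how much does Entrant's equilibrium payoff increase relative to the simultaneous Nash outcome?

Solve by backward induction (Entrant leads).
- Soft → Incumbent plays E4 (best of 8, 3, 8, 13, 10); Entrant gets 3.
- Moderate → Incumbent plays E3 (best of 7, 10, 12, 8, 6); Entrant gets 11.
- Aggressive → Incumbent plays E4 (best of 2, 6, 2, 15, 4); Entrant gets 8.
Maximizing over 3, 11, 8, Entrant chooses Moderate. Subgame-perfect outcome: (E3, Moderate) with payoffs (12, 11).
Now find the simultaneous Nash equilibrium.
Incumbent's best replies: Soft→E4; Moderate→E3; Aggressive→E4.
Entrant's best replies: E1→Soft; E2→Aggressive; E3→Soft; E4→Aggressive; E5→Moderate.
The unique mutual best reply is (E4, Aggressive), giving (15, 8).
Entrant's commitment gain: 11 − 8 = 3.

3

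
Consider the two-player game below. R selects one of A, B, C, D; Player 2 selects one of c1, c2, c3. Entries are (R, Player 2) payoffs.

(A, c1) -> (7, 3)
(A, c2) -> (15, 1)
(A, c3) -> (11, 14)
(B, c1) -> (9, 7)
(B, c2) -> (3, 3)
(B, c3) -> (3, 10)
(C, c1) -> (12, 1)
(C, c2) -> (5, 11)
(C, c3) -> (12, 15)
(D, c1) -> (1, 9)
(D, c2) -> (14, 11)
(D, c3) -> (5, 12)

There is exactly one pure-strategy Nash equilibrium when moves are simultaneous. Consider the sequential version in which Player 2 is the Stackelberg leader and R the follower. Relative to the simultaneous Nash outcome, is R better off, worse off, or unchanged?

unchanged

R best-responds to each possible Player 2 move:
- c1: BR = C, leader payoff 1.
- c2: BR = A, leader payoff 1.
- c3: BR = C, leader payoff 15.
Among 1, 1, 15, the best is 15 at c3. Subgame-perfect outcome: (C, c3) with payoffs (12, 15).
Under simultaneous play:
R's best replies: c1→C; c2→A; c3→C.
Player 2's best replies: A→c3; B→c3; C→c3; D→c3.
Only (C, c3) has each player best-responding; Nash payoffs (12, 15).
R earns 12 sequentially versus 12 at the Nash outcome: unchanged.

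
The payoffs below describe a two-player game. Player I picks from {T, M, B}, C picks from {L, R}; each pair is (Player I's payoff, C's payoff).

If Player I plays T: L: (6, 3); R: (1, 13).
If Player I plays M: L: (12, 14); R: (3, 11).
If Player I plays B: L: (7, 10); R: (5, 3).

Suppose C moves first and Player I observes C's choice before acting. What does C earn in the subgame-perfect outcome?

14

Backward induction with C moving first.
- L: Player I compares 6, 12, 7 and picks M; C would get 14.
- R: Player I compares 1, 3, 5 and picks B; C would get 3.
Maximizing over 14, 3, C chooses L. Subgame-perfect outcome: (M, L) with payoffs (12, 14).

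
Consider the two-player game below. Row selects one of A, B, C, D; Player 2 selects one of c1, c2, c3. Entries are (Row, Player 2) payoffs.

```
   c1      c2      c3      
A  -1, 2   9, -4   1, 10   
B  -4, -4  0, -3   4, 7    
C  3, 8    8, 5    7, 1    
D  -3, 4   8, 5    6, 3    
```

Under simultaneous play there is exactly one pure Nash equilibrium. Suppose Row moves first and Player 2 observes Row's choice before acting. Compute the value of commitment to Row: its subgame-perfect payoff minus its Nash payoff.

Backward induction with Row moving first.
- A → Player 2 plays c3 (best of 2, -4, 10); Row gets 1.
- B → Player 2 plays c3 (best of -4, -3, 7); Row gets 4.
- C → Player 2 plays c1 (best of 8, 5, 1); Row gets 3.
- D → Player 2 plays c2 (best of 4, 5, 3); Row gets 8.
Row's induced payoffs are 1, 4, 3, 8, so Row commits to D. Subgame-perfect outcome: (D, c2) with payoffs (8, 5).
Under simultaneous play:
Row's best replies: c1→C; c2→A; c3→C.
Player 2's best replies: A→c3; B→c3; C→c1; D→c2.
The unique mutual best reply is (C, c1), giving (3, 8).
Row's commitment gain: 8 − 3 = 5.

5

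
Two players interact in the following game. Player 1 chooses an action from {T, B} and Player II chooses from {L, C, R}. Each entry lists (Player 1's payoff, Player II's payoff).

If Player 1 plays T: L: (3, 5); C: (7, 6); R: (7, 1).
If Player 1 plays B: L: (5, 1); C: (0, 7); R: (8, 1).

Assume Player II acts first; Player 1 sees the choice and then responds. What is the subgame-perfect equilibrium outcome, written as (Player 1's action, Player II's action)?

(T, C)

Work backward from Player 1's decision.
- L → Player 1 plays B (best of 3, 5); Player II gets 1.
- C → Player 1 plays T (best of 7, 0); Player II gets 6.
- R → Player 1 plays B (best of 7, 8); Player II gets 1.
Maximizing over 1, 6, 1, Player II chooses C. Subgame-perfect outcome: (T, C) with payoffs (7, 6).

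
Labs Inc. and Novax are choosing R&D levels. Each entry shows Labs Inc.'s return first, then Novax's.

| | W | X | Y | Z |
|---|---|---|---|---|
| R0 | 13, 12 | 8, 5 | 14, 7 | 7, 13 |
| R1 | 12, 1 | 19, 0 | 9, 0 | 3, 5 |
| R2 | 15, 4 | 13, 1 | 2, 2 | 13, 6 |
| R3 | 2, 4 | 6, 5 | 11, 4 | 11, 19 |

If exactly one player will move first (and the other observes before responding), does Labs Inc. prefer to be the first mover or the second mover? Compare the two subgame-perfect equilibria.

If Labs Inc. leads: Novax's best replies are R0→Z, R1→Z, R2→Z, R3→Z; Labs Inc.'s induced payoffs 7, 3, 13, 11; outcome (R2, Z), payoffs (13, 6).
If Novax leads: Labs Inc.'s best replies are W→R2, X→R1, Y→R0, Z→R2; Novax's induced payoffs 4, 0, 7, 6; outcome (R0, Y), payoffs (14, 7).
Labs Inc. gets 13 moving first and 14 moving second, so Labs Inc. prefers to move second.

second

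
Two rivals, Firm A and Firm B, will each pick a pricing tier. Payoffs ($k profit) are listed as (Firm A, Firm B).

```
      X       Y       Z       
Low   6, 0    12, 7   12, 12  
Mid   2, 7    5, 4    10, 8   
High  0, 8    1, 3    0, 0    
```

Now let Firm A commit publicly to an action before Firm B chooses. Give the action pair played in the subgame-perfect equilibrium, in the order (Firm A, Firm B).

(Low, Z)

Work backward from Firm B's decision.
- Low: BR = Z, leader payoff 12.
- Mid: BR = Z, leader payoff 10.
- High: BR = X, leader payoff 0.
Maximizing over 12, 10, 0, Firm A chooses Low. Subgame-perfect outcome: (Low, Z) with payoffs (12, 12).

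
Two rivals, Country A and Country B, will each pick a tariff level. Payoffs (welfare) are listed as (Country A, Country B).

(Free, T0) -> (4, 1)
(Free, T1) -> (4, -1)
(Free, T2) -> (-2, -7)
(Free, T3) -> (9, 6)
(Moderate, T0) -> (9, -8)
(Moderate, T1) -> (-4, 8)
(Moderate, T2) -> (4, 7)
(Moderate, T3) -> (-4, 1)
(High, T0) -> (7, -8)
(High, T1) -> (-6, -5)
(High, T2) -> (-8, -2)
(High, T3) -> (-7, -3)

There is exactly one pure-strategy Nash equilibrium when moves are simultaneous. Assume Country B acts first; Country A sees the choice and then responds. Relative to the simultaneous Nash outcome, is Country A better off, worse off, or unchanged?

worse off

Country A best-responds to each possible Country B move:
- T0: BR = Moderate, leader payoff -8.
- T1: BR = Free, leader payoff -1.
- T2: BR = Moderate, leader payoff 7.
- T3: BR = Free, leader payoff 6.
Country B's induced payoffs are -8, -1, 7, 6, so Country B commits to T2. Subgame-perfect outcome: (Moderate, T2) with payoffs (4, 7).
Now find the simultaneous Nash equilibrium.
Country A's best replies: T0→Moderate; T1→Free; T2→Moderate; T3→Free.
Country B's best replies: Free→T3; Moderate→T1; High→T2.
The unique mutual best reply is (Free, T3), giving (9, 6).
Country A earns 4 sequentially versus 9 at the Nash outcome: worse off.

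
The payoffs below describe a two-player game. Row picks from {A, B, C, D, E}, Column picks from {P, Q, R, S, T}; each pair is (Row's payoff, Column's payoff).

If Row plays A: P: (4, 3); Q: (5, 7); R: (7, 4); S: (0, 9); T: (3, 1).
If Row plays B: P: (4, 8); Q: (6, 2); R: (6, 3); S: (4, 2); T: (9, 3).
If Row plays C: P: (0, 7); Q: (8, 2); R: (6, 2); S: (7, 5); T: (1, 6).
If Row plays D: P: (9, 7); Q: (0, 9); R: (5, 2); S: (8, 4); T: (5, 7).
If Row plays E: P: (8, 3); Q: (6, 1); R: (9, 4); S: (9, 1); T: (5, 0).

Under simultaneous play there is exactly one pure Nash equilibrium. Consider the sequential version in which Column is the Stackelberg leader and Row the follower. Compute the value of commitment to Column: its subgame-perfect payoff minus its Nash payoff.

Row best-responds to each possible Column move:
- P → Row plays D (best of 4, 4, 0, 9, 8); Column gets 7.
- Q → Row plays C (best of 5, 6, 8, 0, 6); Column gets 2.
- R → Row plays E (best of 7, 6, 6, 5, 9); Column gets 4.
- S → Row plays E (best of 0, 4, 7, 8, 9); Column gets 1.
- T → Row plays B (best of 3, 9, 1, 5, 5); Column gets 3.
Column's induced payoffs are 7, 2, 4, 1, 3, so Column commits to P. Subgame-perfect outcome: (D, P) with payoffs (9, 7).
Under simultaneous play:
Row's best replies: P→D; Q→C; R→E; S→E; T→B.
Column's best replies: A→S; B→P; C→P; D→Q; E→R.
The unique mutual best reply is (E, R), giving (9, 4).
Column's commitment gain: 7 − 4 = 3.

3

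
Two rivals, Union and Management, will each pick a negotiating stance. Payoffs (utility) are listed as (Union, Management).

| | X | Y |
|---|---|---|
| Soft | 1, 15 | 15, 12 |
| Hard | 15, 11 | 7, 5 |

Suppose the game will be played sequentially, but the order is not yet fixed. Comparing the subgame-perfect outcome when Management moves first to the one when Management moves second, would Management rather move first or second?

If Union leads: Management's best replies are Soft→X, Hard→X; Union's induced payoffs 1, 15; outcome (Hard, X), payoffs (15, 11).
If Management leads: Union's best replies are X→Hard, Y→Soft; Management's induced payoffs 11, 12; outcome (Soft, Y), payoffs (15, 12).
Management gets 12 moving first and 11 moving second, so Management prefers to move first.

first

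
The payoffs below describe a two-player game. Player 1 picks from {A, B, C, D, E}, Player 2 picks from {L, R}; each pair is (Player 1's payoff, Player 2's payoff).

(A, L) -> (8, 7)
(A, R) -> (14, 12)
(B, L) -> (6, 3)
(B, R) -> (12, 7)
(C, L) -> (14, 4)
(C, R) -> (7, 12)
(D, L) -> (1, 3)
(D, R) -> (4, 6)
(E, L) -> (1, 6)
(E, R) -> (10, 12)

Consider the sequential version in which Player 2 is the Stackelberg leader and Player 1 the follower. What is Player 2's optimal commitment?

Backward induction with Player 2 moving first.
- L: Player 1 compares 8, 6, 14, 1, 1 and picks C; Player 2 would get 4.
- R: Player 1 compares 14, 12, 7, 4, 10 and picks A; Player 2 would get 12.
Player 2's induced payoffs are 4, 12, so Player 2 commits to R. Subgame-perfect outcome: (A, R) with payoffs (14, 12).

R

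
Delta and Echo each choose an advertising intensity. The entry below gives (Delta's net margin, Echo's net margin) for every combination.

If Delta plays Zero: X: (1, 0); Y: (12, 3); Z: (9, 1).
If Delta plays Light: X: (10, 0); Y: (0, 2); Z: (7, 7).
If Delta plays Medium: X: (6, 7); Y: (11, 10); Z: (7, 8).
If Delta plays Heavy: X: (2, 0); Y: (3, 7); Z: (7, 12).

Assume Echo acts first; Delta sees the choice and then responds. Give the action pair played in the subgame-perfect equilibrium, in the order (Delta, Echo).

Backward induction with Echo moving first.
- X: BR = Light, leader payoff 0.
- Y: BR = Zero, leader payoff 3.
- Z: BR = Zero, leader payoff 1.
Among 0, 3, 1, the best is 3 at Y. Subgame-perfect outcome: (Zero, Y) with payoffs (12, 3).

(Zero, Y)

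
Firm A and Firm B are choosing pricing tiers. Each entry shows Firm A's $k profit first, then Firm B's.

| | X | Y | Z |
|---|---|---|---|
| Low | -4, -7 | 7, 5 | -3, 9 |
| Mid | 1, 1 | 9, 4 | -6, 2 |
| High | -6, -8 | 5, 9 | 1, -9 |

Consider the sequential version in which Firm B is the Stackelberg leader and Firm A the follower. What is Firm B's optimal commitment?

Backward induction with Firm B moving first.
- X: Firm A compares -4, 1, -6 and picks Mid; Firm B would get 1.
- Y: Firm A compares 7, 9, 5 and picks Mid; Firm B would get 4.
- Z: Firm A compares -3, -6, 1 and picks High; Firm B would get -9.
Firm B's induced payoffs are 1, 4, -9, so Firm B commits to Y. Subgame-perfect outcome: (Mid, Y) with payoffs (9, 4).

Y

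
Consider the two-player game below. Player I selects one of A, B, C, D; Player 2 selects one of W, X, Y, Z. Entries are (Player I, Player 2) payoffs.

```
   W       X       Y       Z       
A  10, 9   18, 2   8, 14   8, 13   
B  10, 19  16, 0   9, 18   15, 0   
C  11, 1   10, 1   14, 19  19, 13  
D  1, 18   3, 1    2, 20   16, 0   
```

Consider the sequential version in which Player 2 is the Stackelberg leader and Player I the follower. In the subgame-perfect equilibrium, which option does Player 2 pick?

Y

Player I best-responds to each possible Player 2 move:
- W → Player I plays C (best of 10, 10, 11, 1); Player 2 gets 1.
- X → Player I plays A (best of 18, 16, 10, 3); Player 2 gets 2.
- Y → Player I plays C (best of 8, 9, 14, 2); Player 2 gets 19.
- Z → Player I plays C (best of 8, 15, 19, 16); Player 2 gets 13.
Player 2's induced payoffs are 1, 2, 19, 13, so Player 2 commits to Y. Subgame-perfect outcome: (C, Y) with payoffs (14, 19).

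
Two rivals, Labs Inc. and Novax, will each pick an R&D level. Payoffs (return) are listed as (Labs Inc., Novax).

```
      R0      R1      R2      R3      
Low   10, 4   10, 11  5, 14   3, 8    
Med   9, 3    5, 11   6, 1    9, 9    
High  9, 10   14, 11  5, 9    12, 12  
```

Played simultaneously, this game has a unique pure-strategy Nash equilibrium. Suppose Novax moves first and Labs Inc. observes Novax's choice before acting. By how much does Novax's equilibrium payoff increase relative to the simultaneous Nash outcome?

0

Work backward from Labs Inc.'s decision.
- R0: BR = Low, leader payoff 4.
- R1: BR = High, leader payoff 11.
- R2: BR = Med, leader payoff 1.
- R3: BR = High, leader payoff 12.
Novax's induced payoffs are 4, 11, 1, 12, so Novax commits to R3. Subgame-perfect outcome: (High, R3) with payoffs (12, 12).
For the simultaneous game, intersect best replies.
Labs Inc.'s best replies: R0→Low; R1→High; R2→Med; R3→High.
Novax's best replies: Low→R2; Med→R1; High→R3.
Only (High, R3) has each player best-responding; Nash payoffs (12, 12).
Novax's commitment gain: 12 − 12 = 0.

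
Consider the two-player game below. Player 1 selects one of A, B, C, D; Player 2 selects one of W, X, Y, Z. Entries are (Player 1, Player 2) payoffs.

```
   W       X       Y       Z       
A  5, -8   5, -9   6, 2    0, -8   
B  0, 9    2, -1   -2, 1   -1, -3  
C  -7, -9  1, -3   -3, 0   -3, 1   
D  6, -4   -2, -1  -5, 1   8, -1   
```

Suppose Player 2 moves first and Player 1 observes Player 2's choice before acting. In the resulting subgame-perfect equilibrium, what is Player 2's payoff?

2

Backward induction with Player 2 moving first.
- W → Player 1 plays D (best of 5, 0, -7, 6); Player 2 gets -4.
- X → Player 1 plays A (best of 5, 2, 1, -2); Player 2 gets -9.
- Y → Player 1 plays A (best of 6, -2, -3, -5); Player 2 gets 2.
- Z → Player 1 plays D (best of 0, -1, -3, 8); Player 2 gets -1.
Among -4, -9, 2, -1, the best is 2 at Y. Subgame-perfect outcome: (A, Y) with payoffs (6, 2).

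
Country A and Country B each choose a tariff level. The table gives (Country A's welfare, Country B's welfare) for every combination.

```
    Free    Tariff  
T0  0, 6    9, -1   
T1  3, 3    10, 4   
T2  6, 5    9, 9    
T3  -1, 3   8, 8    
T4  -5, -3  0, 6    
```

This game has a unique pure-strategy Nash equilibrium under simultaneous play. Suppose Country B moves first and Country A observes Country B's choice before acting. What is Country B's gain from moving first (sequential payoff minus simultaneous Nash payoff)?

Solve by backward induction (Country B leads).
- Free → Country A plays T2 (best of 0, 3, 6, -1, -5); Country B gets 5.
- Tariff → Country A plays T1 (best of 9, 10, 9, 8, 0); Country B gets 4.
Among 5, 4, the best is 5 at Free. Subgame-perfect outcome: (T2, Free) with payoffs (6, 5).
For the simultaneous game, intersect best replies.
Country A's best replies: Free→T2; Tariff→T1.
Country B's best replies: T0→Free; T1→Tariff; T2→Tariff; T3→Tariff; T4→Tariff.
Only (T1, Tariff) has each player best-responding; Nash payoffs (10, 4).
Country B's commitment gain: 5 − 4 = 1.

1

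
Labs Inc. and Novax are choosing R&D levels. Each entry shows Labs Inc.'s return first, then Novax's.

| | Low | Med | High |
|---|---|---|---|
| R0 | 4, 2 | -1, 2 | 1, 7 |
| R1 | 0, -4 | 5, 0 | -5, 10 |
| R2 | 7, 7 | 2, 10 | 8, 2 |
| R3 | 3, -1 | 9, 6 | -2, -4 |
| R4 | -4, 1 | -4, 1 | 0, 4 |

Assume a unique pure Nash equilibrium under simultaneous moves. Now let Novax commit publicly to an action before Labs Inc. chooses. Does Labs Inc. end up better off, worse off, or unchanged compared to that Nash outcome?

worse off

Labs Inc. best-responds to each possible Novax move:
- Low: Labs Inc. compares 4, 0, 7, 3, -4 and picks R2; Novax would get 7.
- Med: Labs Inc. compares -1, 5, 2, 9, -4 and picks R3; Novax would get 6.
- High: Labs Inc. compares 1, -5, 8, -2, 0 and picks R2; Novax would get 2.
Maximizing over 7, 6, 2, Novax chooses Low. Subgame-perfect outcome: (R2, Low) with payoffs (7, 7).
Now find the simultaneous Nash equilibrium.
Labs Inc.'s best replies: Low→R2; Med→R3; High→R2.
Novax's best replies: R0→High; R1→High; R2→Med; R3→Med; R4→High.
Only (R3, Med) has each player best-responding; Nash payoffs (9, 6).
Labs Inc. earns 7 sequentially versus 9 at the Nash outcome: worse off.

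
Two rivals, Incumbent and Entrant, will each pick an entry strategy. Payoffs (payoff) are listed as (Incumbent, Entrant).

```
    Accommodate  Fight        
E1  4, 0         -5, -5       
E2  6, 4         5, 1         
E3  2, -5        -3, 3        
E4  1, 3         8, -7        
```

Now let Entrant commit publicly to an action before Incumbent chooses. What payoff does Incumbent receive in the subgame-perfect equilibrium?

Work backward from Incumbent's decision.
- Accommodate: BR = E2, leader payoff 4.
- Fight: BR = E4, leader payoff -7.
Maximizing over 4, -7, Entrant chooses Accommodate. Subgame-perfect outcome: (E2, Accommodate) with payoffs (6, 4).

6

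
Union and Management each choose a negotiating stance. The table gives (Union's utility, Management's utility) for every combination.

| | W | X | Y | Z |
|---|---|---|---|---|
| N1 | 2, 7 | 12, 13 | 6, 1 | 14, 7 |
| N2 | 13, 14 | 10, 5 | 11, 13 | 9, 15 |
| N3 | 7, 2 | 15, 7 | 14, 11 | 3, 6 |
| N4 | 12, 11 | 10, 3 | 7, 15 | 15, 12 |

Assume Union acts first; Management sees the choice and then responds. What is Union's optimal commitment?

N3

Solve by backward induction (Union leads).
- N1: Management compares 7, 13, 1, 7 and picks X; Union would get 12.
- N2: Management compares 14, 5, 13, 15 and picks Z; Union would get 9.
- N3: Management compares 2, 7, 11, 6 and picks Y; Union would get 14.
- N4: Management compares 11, 3, 15, 12 and picks Y; Union would get 7.
Among 12, 9, 14, 7, the best is 14 at N3. Subgame-perfect outcome: (N3, Y) with payoffs (14, 11).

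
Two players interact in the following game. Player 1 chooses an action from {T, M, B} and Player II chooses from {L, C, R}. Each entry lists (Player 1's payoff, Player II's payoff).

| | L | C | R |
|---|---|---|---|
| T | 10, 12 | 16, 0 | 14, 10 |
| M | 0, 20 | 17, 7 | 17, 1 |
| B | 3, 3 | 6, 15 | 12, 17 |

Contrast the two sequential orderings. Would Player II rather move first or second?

second

If Player 1 leads: Player II's best replies are T→L, M→L, B→R; Player 1's induced payoffs 10, 0, 12; outcome (B, R), payoffs (12, 17).
If Player II leads: Player 1's best replies are L→T, C→M, R→M; Player II's induced payoffs 12, 7, 1; outcome (T, L), payoffs (10, 12).
Player II gets 12 moving first and 17 moving second, so Player II prefers to move second.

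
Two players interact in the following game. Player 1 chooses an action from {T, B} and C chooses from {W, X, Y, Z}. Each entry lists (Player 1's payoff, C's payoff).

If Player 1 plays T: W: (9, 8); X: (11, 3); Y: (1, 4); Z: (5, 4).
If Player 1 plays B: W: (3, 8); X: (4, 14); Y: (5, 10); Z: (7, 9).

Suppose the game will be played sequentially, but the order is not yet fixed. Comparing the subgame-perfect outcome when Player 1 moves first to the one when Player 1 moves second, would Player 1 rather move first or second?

first

If Player 1 leads: C's best replies are T→W, B→X; Player 1's induced payoffs 9, 4; outcome (T, W), payoffs (9, 8).
If C leads: Player 1's best replies are W→T, X→T, Y→B, Z→B; C's induced payoffs 8, 3, 10, 9; outcome (B, Y), payoffs (5, 10).
Player 1 gets 9 moving first and 5 moving second, so Player 1 prefers to move first.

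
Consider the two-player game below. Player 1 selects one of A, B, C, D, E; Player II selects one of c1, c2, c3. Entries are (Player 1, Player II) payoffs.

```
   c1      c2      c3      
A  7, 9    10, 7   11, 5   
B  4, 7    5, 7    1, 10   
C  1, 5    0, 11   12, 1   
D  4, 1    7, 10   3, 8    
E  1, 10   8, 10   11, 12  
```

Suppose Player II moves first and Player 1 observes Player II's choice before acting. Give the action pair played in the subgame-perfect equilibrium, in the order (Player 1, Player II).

Player 1 best-responds to each possible Player II move:
- c1: BR = A, leader payoff 9.
- c2: BR = A, leader payoff 7.
- c3: BR = C, leader payoff 1.
Maximizing over 9, 7, 1, Player II chooses c1. Subgame-perfect outcome: (A, c1) with payoffs (7, 9).

(A, c1)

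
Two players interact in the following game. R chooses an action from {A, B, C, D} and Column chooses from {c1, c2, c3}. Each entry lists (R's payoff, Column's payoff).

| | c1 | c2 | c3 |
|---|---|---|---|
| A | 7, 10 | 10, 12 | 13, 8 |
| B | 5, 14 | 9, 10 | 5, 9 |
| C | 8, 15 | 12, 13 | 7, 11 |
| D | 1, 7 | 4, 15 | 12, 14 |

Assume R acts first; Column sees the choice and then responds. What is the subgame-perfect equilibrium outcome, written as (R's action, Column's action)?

Column best-responds to each possible R move:
- A → Column plays c2 (best of 10, 12, 8); R gets 10.
- B → Column plays c1 (best of 14, 10, 9); R gets 5.
- C → Column plays c1 (best of 15, 13, 11); R gets 8.
- D → Column plays c2 (best of 7, 15, 14); R gets 4.
R's induced payoffs are 10, 5, 8, 4, so R commits to A. Subgame-perfect outcome: (A, c2) with payoffs (10, 12).

(A, c2)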